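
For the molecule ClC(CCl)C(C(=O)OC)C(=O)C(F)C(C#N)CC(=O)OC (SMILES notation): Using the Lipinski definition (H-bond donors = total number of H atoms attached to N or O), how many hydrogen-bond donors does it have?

Donors: find every N or O and count the H atoms it carries.
  atom 7 (O): bond orders sum to 2 → 0 H
  atom 8 (O): bond orders sum to 2 → 0 H
  atom 11 (O): bond orders sum to 2 → 0 H
  atom 16 (N): bond orders sum to 3 → 0 H
  atom 19 (O): bond orders sum to 2 → 0 H
  atom 20 (O): bond orders sum to 2 → 0 H
Lipinski HBD = 0.

0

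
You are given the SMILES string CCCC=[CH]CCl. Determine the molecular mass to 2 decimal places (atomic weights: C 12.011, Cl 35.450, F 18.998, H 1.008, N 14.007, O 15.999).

First, the molecular formula is C6H11Cl (counting implicit H from valence).
  C: 6 × 12.011 = 72.066
  Cl: 1 × 35.450 = 35.450
  H: 11 × 1.008 = 11.088
Sum: 6×12.011 + 1×35.450 + 11×1.008 = 118.604 → 118.60 g/mol.

118.60 g/mol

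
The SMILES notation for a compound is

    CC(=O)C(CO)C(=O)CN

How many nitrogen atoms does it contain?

Scan the SMILES for N atoms (remember two-letter symbols like Cl and Br are single atoms).
Nitrogen count: 1.

1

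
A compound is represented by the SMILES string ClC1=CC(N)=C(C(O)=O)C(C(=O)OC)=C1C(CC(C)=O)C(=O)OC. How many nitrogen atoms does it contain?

Scan the SMILES for N atoms (remember two-letter symbols like Cl and Br are single atoms).
Nitrogen count: 1.

1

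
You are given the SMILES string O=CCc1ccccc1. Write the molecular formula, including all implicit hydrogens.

Walk through each heavy atom and fill implicit hydrogens from standard valence (C 4, N 3, O 2, S 2, halogen 1); for lowercase aromatic atoms, an aromatic c carries 1 H when it has two neighbours and 0 H with three, and aromatic n carries 0 H:
  atom 1: O, bond orders sum to 2 (valence 2) → 0 H
  atom 2: C, bond orders sum to 3 (valence 4) → 1 H
  atom 3: C, bond orders sum to 2 (valence 4) → 2 H
  atom 4: aromatic c, 3 neighbours → 0 H
  atom 5: aromatic c, 2 neighbours → 1 H
  atom 6: aromatic c, 2 neighbours → 1 H
  atom 7: aromatic c, 2 neighbours → 1 H
  atom 8: aromatic c, 2 neighbours → 1 H
  atom 9: aromatic c, 2 neighbours → 1 H
Totals → C:8, H:8, O:1.
In Hill order: C8H8O.

C8H8O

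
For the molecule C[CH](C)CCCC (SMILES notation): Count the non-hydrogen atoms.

Every atom symbol written in the SMILES (organic subset) is one heavy atom; implicit H are not written.
Heavy atoms by element → C:7.
Total: 7.

7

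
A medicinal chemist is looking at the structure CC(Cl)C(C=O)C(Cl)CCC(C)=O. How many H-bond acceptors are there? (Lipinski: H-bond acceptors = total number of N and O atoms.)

2

N atoms: 0; O atoms: 2.
Lipinski HBA = 0 + 2 = 2.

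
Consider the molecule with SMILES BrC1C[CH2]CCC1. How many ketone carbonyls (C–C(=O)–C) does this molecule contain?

0

Scan the SMILES for the ketone motif — none present.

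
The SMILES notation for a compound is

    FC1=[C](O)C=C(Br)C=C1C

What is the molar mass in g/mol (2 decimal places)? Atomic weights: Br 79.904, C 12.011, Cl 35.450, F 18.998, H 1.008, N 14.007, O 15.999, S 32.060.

205.03 g/mol

First, the molecular formula is C7H6BrFO (counting implicit H from valence).
  Br: 1 × 79.904 = 79.904
  C: 7 × 12.011 = 84.077
  F: 1 × 18.998 = 18.998
  H: 6 × 1.008 = 6.048
  O: 1 × 15.999 = 15.999
Sum: 1×79.904 + 7×12.011 + 1×18.998 + 6×1.008 + 1×15.999 = 205.026 → 205.03 g/mol.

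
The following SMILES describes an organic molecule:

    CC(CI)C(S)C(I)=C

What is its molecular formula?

Walk through each heavy atom and fill implicit hydrogens from standard valence (C 4, N 3, O 2, S 2, halogen 1):
  atom 1: C, bond orders sum to 1 (valence 4) → 3 H
  atom 2: C, bond orders sum to 3 (valence 4) → 1 H
  atom 3: C, bond orders sum to 2 (valence 4) → 2 H
  atom 4: I (halogen, monovalent) → 0 H
  atom 5: C, bond orders sum to 3 (valence 4) → 1 H
  atom 6: S, bond orders sum to 1 (valence 2) → 1 H
  atom 7: C, bond orders sum to 4 (valence 4) → 0 H
  atom 8: I (halogen, monovalent) → 0 H
  atom 9: C, bond orders sum to 2 (valence 4) → 2 H
Totals → C:6, H:10, I:2, S:1.

C6H10I2S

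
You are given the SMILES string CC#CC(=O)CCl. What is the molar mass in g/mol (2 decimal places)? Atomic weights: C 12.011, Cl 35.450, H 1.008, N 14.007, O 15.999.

First, the molecular formula is C5H5ClO (counting implicit H from valence).
  C: 5 × 12.011 = 60.055
  Cl: 1 × 35.450 = 35.450
  H: 5 × 1.008 = 5.040
  O: 1 × 15.999 = 15.999
Sum: 5×12.011 + 1×35.450 + 5×1.008 + 1×15.999 = 116.544 → 116.54 g/mol.

116.54 g/mol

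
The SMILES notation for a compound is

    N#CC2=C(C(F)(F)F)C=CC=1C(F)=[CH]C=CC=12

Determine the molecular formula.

Walk through each heavy atom and fill implicit hydrogens from standard valence (C 4, N 3, O 2, S 2, halogen 1):
  atom 1: N, bond orders sum to 3 (valence 3) → 0 H
  atom 2: C, bond orders sum to 4 (valence 4) → 0 H
  atom 3: C, bond orders sum to 4 (valence 4) → 0 H
  atom 4: C, bond orders sum to 4 (valence 4) → 0 H
  atom 5: C, bond orders sum to 4 (valence 4) → 0 H
  atom 6: F (halogen, monovalent) → 0 H
  atom 7: F (halogen, monovalent) → 0 H
  atom 8: F (halogen, monovalent) → 0 H
  atom 9: C, bond orders sum to 3 (valence 4) → 1 H
  atom 10: C, bond orders sum to 3 (valence 4) → 1 H
  atom 11: C, bond orders sum to 4 (valence 4) → 0 H
  atom 12: C, bond orders sum to 4 (valence 4) → 0 H
  atom 13: F (halogen, monovalent) → 0 H
  atom 14: C with explicit H count 1
  atom 15: C, bond orders sum to 3 (valence 4) → 1 H
  atom 16: C, bond orders sum to 3 (valence 4) → 1 H
  atom 17: C, bond orders sum to 4 (valence 4) → 0 H
Totals → C:12, H:5, F:4, N:1.
In Hill order: C12H5F4N.

C12H5F4N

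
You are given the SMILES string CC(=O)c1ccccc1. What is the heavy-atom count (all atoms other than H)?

9

Every atom symbol written in the SMILES (organic subset) is one heavy atom; implicit H are not written.
Heavy atoms by element → C:8, O:1.
Total: 9.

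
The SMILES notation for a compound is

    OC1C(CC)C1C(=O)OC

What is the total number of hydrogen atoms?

Walk through each heavy atom and fill implicit hydrogens from standard valence (C 4, N 3, O 2, S 2, halogen 1):
  atom 1: O, bond orders sum to 1 (valence 2) → 1 H
  atom 2: C, bond orders sum to 3 (valence 4) → 1 H
  atom 3: C, bond orders sum to 3 (valence 4) → 1 H
  atom 4: C, bond orders sum to 2 (valence 4) → 2 H
  atom 5: C, bond orders sum to 1 (valence 4) → 3 H
  atom 6: C, bond orders sum to 3 (valence 4) → 1 H
  atom 7: C, bond orders sum to 4 (valence 4) → 0 H
  atom 8: O, bond orders sum to 2 (valence 2) → 0 H
  atom 9: O, bond orders sum to 2 (valence 2) → 0 H
  atom 10: C, bond orders sum to 1 (valence 4) → 3 H
Total hydrogens: 12.

12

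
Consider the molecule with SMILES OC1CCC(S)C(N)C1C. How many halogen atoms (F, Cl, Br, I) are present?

Scan the SMILES for the halogen motif — none present.
Groups that are present: 1 hydroxyl, 1 primary amine, 1 thiol.

0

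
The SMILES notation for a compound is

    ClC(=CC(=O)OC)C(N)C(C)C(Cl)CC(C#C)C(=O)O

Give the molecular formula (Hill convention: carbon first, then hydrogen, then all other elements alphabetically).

Walk through each heavy atom and fill implicit hydrogens from standard valence (C 4, N 3, O 2, S 2, halogen 1):
  atom 1: Cl (halogen, monovalent) → 0 H
  atom 2: C, bond orders sum to 4 (valence 4) → 0 H
  atom 3: C, bond orders sum to 3 (valence 4) → 1 H
  atom 4: C, bond orders sum to 4 (valence 4) → 0 H
  atom 5: O, bond orders sum to 2 (valence 2) → 0 H
  atom 6: O, bond orders sum to 2 (valence 2) → 0 H
  atom 7: C, bond orders sum to 1 (valence 4) → 3 H
  atom 8: C, bond orders sum to 3 (valence 4) → 1 H
  atom 9: N, bond orders sum to 1 (valence 3) → 2 H
  atom 10: C, bond orders sum to 3 (valence 4) → 1 H
  atom 11: C, bond orders sum to 1 (valence 4) → 3 H
  atom 12: C, bond orders sum to 3 (valence 4) → 1 H
  atom 13: Cl (halogen, monovalent) → 0 H
  atom 14: C, bond orders sum to 2 (valence 4) → 2 H
  atom 15: C, bond orders sum to 3 (valence 4) → 1 H
  atom 16: C, bond orders sum to 4 (valence 4) → 0 H
  atom 17: C, bond orders sum to 3 (valence 4) → 1 H
  atom 18: C, bond orders sum to 4 (valence 4) → 0 H
  atom 19: O, bond orders sum to 2 (valence 2) → 0 H
  atom 20: O, bond orders sum to 1 (valence 2) → 1 H
Totals → C:13, H:17, Cl:2, N:1, O:4.

C13H17Cl2NO4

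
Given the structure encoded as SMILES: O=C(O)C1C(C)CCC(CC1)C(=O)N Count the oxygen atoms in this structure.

Scan the SMILES for O atoms (remember two-letter symbols like Cl and Br are single atoms).
Oxygen count: 3.

3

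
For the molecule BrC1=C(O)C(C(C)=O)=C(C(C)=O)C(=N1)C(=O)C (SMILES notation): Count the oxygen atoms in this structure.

Scan the SMILES for O atoms (remember two-letter symbols like Cl and Br are single atoms).
Oxygen count: 4.

4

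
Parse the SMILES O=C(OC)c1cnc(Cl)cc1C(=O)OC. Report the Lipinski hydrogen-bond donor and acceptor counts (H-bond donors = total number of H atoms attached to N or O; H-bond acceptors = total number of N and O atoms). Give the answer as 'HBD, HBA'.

0, 5

Donors: find every N or O and count the H atoms it carries.
  atom 1 (O): bond orders sum to 2 → 0 H
  atom 3 (O): bond orders sum to 2 → 0 H
  atom 7 (N): bond orders sum to 3 → 0 H
  atom 13 (O): bond orders sum to 2 → 0 H
  atom 14 (O): bond orders sum to 2 → 0 H
Lipinski HBD = 0.
Acceptors: N atoms = 1, O atoms = 4 → HBA = 5.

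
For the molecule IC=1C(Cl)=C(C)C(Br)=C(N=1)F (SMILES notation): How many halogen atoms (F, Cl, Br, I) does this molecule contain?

Halogen atoms appear at heavy-atom positions 1, 4, 8, 11 (1×Br, 1×Cl, 1×F, 1×I).
Halogen count: 4.

4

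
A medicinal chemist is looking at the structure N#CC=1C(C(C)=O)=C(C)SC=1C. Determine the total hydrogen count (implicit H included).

9

Walk through each heavy atom and fill implicit hydrogens from standard valence (C 4, N 3, O 2, S 2, halogen 1):
  atom 1: N, bond orders sum to 3 (valence 3) → 0 H
  atom 2: C, bond orders sum to 4 (valence 4) → 0 H
  atom 3: C, bond orders sum to 4 (valence 4) → 0 H
  atom 4: C, bond orders sum to 4 (valence 4) → 0 H
  atom 5: C, bond orders sum to 4 (valence 4) → 0 H
  atom 6: C, bond orders sum to 1 (valence 4) → 3 H
  atom 7: O, bond orders sum to 2 (valence 2) → 0 H
  atom 8: C, bond orders sum to 4 (valence 4) → 0 H
  atom 9: C, bond orders sum to 1 (valence 4) → 3 H
  atom 10: S, bond orders sum to 2 (valence 2) → 0 H
  atom 11: C, bond orders sum to 4 (valence 4) → 0 H
  atom 12: C, bond orders sum to 1 (valence 4) → 3 H
Total hydrogens: 9.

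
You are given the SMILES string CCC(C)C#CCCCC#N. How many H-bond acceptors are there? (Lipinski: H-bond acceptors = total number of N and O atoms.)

1

N atoms: 1; O atoms: 0.
Lipinski HBA = 1 + 0 = 1.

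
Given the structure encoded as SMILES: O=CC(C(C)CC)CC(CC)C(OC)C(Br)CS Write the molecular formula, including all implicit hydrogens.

Walk through each heavy atom and fill implicit hydrogens from standard valence (C 4, N 3, O 2, S 2, halogen 1):
  atom 1: O, bond orders sum to 2 (valence 2) → 0 H
  atom 2: C, bond orders sum to 3 (valence 4) → 1 H
  atom 3: C, bond orders sum to 3 (valence 4) → 1 H
  atom 4: C, bond orders sum to 3 (valence 4) → 1 H
  atom 5: C, bond orders sum to 1 (valence 4) → 3 H
  atom 6: C, bond orders sum to 2 (valence 4) → 2 H
  atom 7: C, bond orders sum to 1 (valence 4) → 3 H
  atom 8: C, bond orders sum to 2 (valence 4) → 2 H
  atom 9: C, bond orders sum to 3 (valence 4) → 1 H
  atom 10: C, bond orders sum to 2 (valence 4) → 2 H
  atom 11: C, bond orders sum to 1 (valence 4) → 3 H
  atom 12: C, bond orders sum to 3 (valence 4) → 1 H
  atom 13: O, bond orders sum to 2 (valence 2) → 0 H
  atom 14: C, bond orders sum to 1 (valence 4) → 3 H
  atom 15: C, bond orders sum to 3 (valence 4) → 1 H
  atom 16: Br (halogen, monovalent) → 0 H
  atom 17: C, bond orders sum to 2 (valence 4) → 2 H
  atom 18: S, bond orders sum to 1 (valence 2) → 1 H
Totals → C:14, H:27, Br:1, O:2, S:1.

C14H27BrO2S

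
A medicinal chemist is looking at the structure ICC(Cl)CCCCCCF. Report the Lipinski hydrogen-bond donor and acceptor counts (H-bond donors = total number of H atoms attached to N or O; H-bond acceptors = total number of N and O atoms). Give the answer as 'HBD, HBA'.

0, 0

Donors: find every N or O and count the H atoms it carries.
  (no N or O atoms present)
Lipinski HBD = 0.
Acceptors: N atoms = 0, O atoms = 0 → HBA = 0.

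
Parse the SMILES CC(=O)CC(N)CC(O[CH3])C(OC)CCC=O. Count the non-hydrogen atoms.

17

Every atom symbol written in the SMILES (organic subset) is one heavy atom; implicit H are not written.
Heavy atoms by element → C:12, N:1, O:4.
Total: 17.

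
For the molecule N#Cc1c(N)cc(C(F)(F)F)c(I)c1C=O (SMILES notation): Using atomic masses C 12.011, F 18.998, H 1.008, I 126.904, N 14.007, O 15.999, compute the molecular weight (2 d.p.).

340.04 g/mol

First, the molecular formula is C9H4F3IN2O (counting implicit H from valence).
  C: 9 × 12.011 = 108.099
  F: 3 × 18.998 = 56.994
  H: 4 × 1.008 = 4.032
  I: 1 × 126.904 = 126.904
  N: 2 × 14.007 = 28.014
  O: 1 × 15.999 = 15.999
Sum: 9×12.011 + 3×18.998 + 4×1.008 + 1×126.904 + 2×14.007 + 1×15.999 = 340.042 → 340.04 g/mol.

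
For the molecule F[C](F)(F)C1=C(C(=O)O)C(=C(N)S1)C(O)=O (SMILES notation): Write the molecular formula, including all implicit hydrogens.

C7H4F3NO4S

Walk through each heavy atom and fill implicit hydrogens from standard valence (C 4, N 3, O 2, S 2, halogen 1):
  atom 1: F (halogen, monovalent) → 0 H
  atom 2: C with explicit H count 0
  atom 3: F (halogen, monovalent) → 0 H
  atom 4: F (halogen, monovalent) → 0 H
  atom 5: C, bond orders sum to 4 (valence 4) → 0 H
  atom 6: C, bond orders sum to 4 (valence 4) → 0 H
  atom 7: C, bond orders sum to 4 (valence 4) → 0 H
  atom 8: O, bond orders sum to 2 (valence 2) → 0 H
  atom 9: O, bond orders sum to 1 (valence 2) → 1 H
  atom 10: C, bond orders sum to 4 (valence 4) → 0 H
  atom 11: C, bond orders sum to 4 (valence 4) → 0 H
  atom 12: N, bond orders sum to 1 (valence 3) → 2 H
  atom 13: S, bond orders sum to 2 (valence 2) → 0 H
  atom 14: C, bond orders sum to 4 (valence 4) → 0 H
  atom 15: O, bond orders sum to 1 (valence 2) → 1 H
  atom 16: O, bond orders sum to 2 (valence 2) → 0 H
Totals → C:7, H:4, F:3, N:1, O:4, S:1.
In Hill order: C7H4F3NO4S.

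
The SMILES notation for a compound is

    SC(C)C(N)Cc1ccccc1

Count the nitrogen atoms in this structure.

1

Scan the SMILES for N atoms (remember two-letter symbols like Cl and Br are single atoms).
Nitrogen count: 1.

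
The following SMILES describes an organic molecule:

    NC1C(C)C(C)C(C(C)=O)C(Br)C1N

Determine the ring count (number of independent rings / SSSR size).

1

In SMILES, each pair of matching ring-closure digits denotes one ring-closing bond; the number of such bonds equals the number of independent rings.
Ring-closure bonds here: 1.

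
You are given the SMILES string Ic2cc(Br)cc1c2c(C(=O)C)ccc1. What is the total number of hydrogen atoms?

8

Walk through each heavy atom and fill implicit hydrogens from standard valence (C 4, N 3, O 2, S 2, halogen 1); for lowercase aromatic atoms, an aromatic c carries 1 H when it has two neighbours and 0 H with three, and aromatic n carries 0 H:
  atom 1: I (halogen, monovalent) → 0 H
  atom 2: aromatic c, 3 neighbours → 0 H
  atom 3: aromatic c, 2 neighbours → 1 H
  atom 4: aromatic c, 3 neighbours → 0 H
  atom 5: Br (halogen, monovalent) → 0 H
  atom 6: aromatic c, 2 neighbours → 1 H
  atom 7: aromatic c, 3 neighbours → 0 H
  atom 8: aromatic c, 3 neighbours → 0 H
  atom 9: aromatic c, 3 neighbours → 0 H
  atom 10: C, bond orders sum to 4 (valence 4) → 0 H
  atom 11: O, bond orders sum to 2 (valence 2) → 0 H
  atom 12: C, bond orders sum to 1 (valence 4) → 3 H
  atom 13: aromatic c, 2 neighbours → 1 H
  atom 14: aromatic c, 2 neighbours → 1 H
  atom 15: aromatic c, 2 neighbours → 1 H
Total hydrogens: 8.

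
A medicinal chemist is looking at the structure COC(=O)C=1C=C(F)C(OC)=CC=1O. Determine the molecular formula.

C9H9FO4

Walk through each heavy atom and fill implicit hydrogens from standard valence (C 4, N 3, O 2, S 2, halogen 1):
  atom 1: C, bond orders sum to 1 (valence 4) → 3 H
  atom 2: O, bond orders sum to 2 (valence 2) → 0 H
  atom 3: C, bond orders sum to 4 (valence 4) → 0 H
  atom 4: O, bond orders sum to 2 (valence 2) → 0 H
  atom 5: C, bond orders sum to 4 (valence 4) → 0 H
  atom 6: C, bond orders sum to 3 (valence 4) → 1 H
  atom 7: C, bond orders sum to 4 (valence 4) → 0 H
  atom 8: F (halogen, monovalent) → 0 H
  atom 9: C, bond orders sum to 4 (valence 4) → 0 H
  atom 10: O, bond orders sum to 2 (valence 2) → 0 H
  atom 11: C, bond orders sum to 1 (valence 4) → 3 H
  atom 12: C, bond orders sum to 3 (valence 4) → 1 H
  atom 13: C, bond orders sum to 4 (valence 4) → 0 H
  atom 14: O, bond orders sum to 1 (valence 2) → 1 H
Totals → C:9, H:9, F:1, O:4.
In Hill order: C9H9FO4.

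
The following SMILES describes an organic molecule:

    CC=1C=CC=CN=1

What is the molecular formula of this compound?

Walk through each heavy atom and fill implicit hydrogens from standard valence (C 4, N 3, O 2, S 2, halogen 1):
  atom 1: C, bond orders sum to 1 (valence 4) → 3 H
  atom 2: C, bond orders sum to 4 (valence 4) → 0 H
  atom 3: C, bond orders sum to 3 (valence 4) → 1 H
  atom 4: C, bond orders sum to 3 (valence 4) → 1 H
  atom 5: C, bond orders sum to 3 (valence 4) → 1 H
  atom 6: C, bond orders sum to 3 (valence 4) → 1 H
  atom 7: N, bond orders sum to 3 (valence 3) → 0 H
Totals → C:6, H:7, N:1.
In Hill order: C6H7N.

C6H7N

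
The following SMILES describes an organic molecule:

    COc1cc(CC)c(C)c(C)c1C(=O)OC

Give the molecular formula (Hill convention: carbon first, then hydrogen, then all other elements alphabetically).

Walk through each heavy atom and fill implicit hydrogens from standard valence (C 4, N 3, O 2, S 2, halogen 1); for lowercase aromatic atoms, an aromatic c carries 1 H when it has two neighbours and 0 H with three, and aromatic n carries 0 H:
  atom 1: C, bond orders sum to 1 (valence 4) → 3 H
  atom 2: O, bond orders sum to 2 (valence 2) → 0 H
  atom 3: aromatic c, 3 neighbours → 0 H
  atom 4: aromatic c, 2 neighbours → 1 H
  atom 5: aromatic c, 3 neighbours → 0 H
  atom 6: C, bond orders sum to 2 (valence 4) → 2 H
  atom 7: C, bond orders sum to 1 (valence 4) → 3 H
  atom 8: aromatic c, 3 neighbours → 0 H
  atom 9: C, bond orders sum to 1 (valence 4) → 3 H
  atom 10: aromatic c, 3 neighbours → 0 H
  atom 11: C, bond orders sum to 1 (valence 4) → 3 H
  atom 12: aromatic c, 3 neighbours → 0 H
  atom 13: C, bond orders sum to 4 (valence 4) → 0 H
  atom 14: O, bond orders sum to 2 (valence 2) → 0 H
  atom 15: O, bond orders sum to 2 (valence 2) → 0 H
  atom 16: C, bond orders sum to 1 (valence 4) → 3 H
Totals → C:13, H:18, O:3.

C13H18O3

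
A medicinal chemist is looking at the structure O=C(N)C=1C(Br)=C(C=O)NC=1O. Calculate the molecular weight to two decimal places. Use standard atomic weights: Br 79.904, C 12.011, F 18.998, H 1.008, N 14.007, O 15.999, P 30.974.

233.02 g/mol

First, the molecular formula is C6H5BrN2O3 (counting implicit H from valence).
  Br: 1 × 79.904 = 79.904
  C: 6 × 12.011 = 72.066
  H: 5 × 1.008 = 5.040
  N: 2 × 14.007 = 28.014
  O: 3 × 15.999 = 47.997
Sum: 1×79.904 + 6×12.011 + 5×1.008 + 2×14.007 + 3×15.999 = 233.021 → 233.02 g/mol.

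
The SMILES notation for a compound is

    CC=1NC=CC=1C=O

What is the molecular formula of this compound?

Walk through each heavy atom and fill implicit hydrogens from standard valence (C 4, N 3, O 2, S 2, halogen 1):
  atom 1: C, bond orders sum to 1 (valence 4) → 3 H
  atom 2: C, bond orders sum to 4 (valence 4) → 0 H
  atom 3: N, bond orders sum to 2 (valence 3) → 1 H
  atom 4: C, bond orders sum to 3 (valence 4) → 1 H
  atom 5: C, bond orders sum to 3 (valence 4) → 1 H
  atom 6: C, bond orders sum to 4 (valence 4) → 0 H
  atom 7: C, bond orders sum to 3 (valence 4) → 1 H
  atom 8: O, bond orders sum to 2 (valence 2) → 0 H
Totals → C:6, H:7, N:1, O:1.

C6H7NO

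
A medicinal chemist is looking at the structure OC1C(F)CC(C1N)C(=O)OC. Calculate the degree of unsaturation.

Molecular formula: C7H12FNO3.
DoU = (2C + 2 + N − H − X) / 2, where X is the halogen count and O/S are ignored.
    = (2·7 + 2 + 1 − 12 − 1) / 2 = 4 / 2 = 2.

2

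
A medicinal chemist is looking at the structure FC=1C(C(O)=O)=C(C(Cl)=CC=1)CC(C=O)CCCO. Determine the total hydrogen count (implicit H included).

Walk through each heavy atom and fill implicit hydrogens from standard valence (C 4, N 3, O 2, S 2, halogen 1):
  atom 1: F (halogen, monovalent) → 0 H
  atom 2: C, bond orders sum to 4 (valence 4) → 0 H
  atom 3: C, bond orders sum to 4 (valence 4) → 0 H
  atom 4: C, bond orders sum to 4 (valence 4) → 0 H
  atom 5: O, bond orders sum to 1 (valence 2) → 1 H
  atom 6: O, bond orders sum to 2 (valence 2) → 0 H
  atom 7: C, bond orders sum to 4 (valence 4) → 0 H
  atom 8: C, bond orders sum to 4 (valence 4) → 0 H
  atom 9: Cl (halogen, monovalent) → 0 H
  atom 10: C, bond orders sum to 3 (valence 4) → 1 H
  atom 11: C, bond orders sum to 3 (valence 4) → 1 H
  atom 12: C, bond orders sum to 2 (valence 4) → 2 H
  atom 13: C, bond orders sum to 3 (valence 4) → 1 H
  atom 14: C, bond orders sum to 3 (valence 4) → 1 H
  atom 15: O, bond orders sum to 2 (valence 2) → 0 H
  atom 16: C, bond orders sum to 2 (valence 4) → 2 H
  atom 17: C, bond orders sum to 2 (valence 4) → 2 H
  atom 18: C, bond orders sum to 2 (valence 4) → 2 H
  atom 19: O, bond orders sum to 1 (valence 2) → 1 H
Total hydrogens: 14.

14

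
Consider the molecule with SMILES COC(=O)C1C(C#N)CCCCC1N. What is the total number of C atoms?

10

Count every carbon token in the SMILES (each C, including those in ring-closure positions and inside branches).
Carbon count: 10.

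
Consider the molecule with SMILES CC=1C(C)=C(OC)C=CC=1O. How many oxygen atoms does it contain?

Scan the SMILES for O atoms (remember two-letter symbols like Cl and Br are single atoms).
Oxygen count: 2.

2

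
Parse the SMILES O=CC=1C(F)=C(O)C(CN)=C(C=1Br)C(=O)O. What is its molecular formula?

C9H7BrFNO4

Walk through each heavy atom and fill implicit hydrogens from standard valence (C 4, N 3, O 2, S 2, halogen 1):
  atom 1: O, bond orders sum to 2 (valence 2) → 0 H
  atom 2: C, bond orders sum to 3 (valence 4) → 1 H
  atom 3: C, bond orders sum to 4 (valence 4) → 0 H
  atom 4: C, bond orders sum to 4 (valence 4) → 0 H
  atom 5: F (halogen, monovalent) → 0 H
  atom 6: C, bond orders sum to 4 (valence 4) → 0 H
  atom 7: O, bond orders sum to 1 (valence 2) → 1 H
  atom 8: C, bond orders sum to 4 (valence 4) → 0 H
  atom 9: C, bond orders sum to 2 (valence 4) → 2 H
  atom 10: N, bond orders sum to 1 (valence 3) → 2 H
  atom 11: C, bond orders sum to 4 (valence 4) → 0 H
  atom 12: C, bond orders sum to 4 (valence 4) → 0 H
  atom 13: Br (halogen, monovalent) → 0 H
  atom 14: C, bond orders sum to 4 (valence 4) → 0 H
  atom 15: O, bond orders sum to 2 (valence 2) → 0 H
  atom 16: O, bond orders sum to 1 (valence 2) → 1 H
Totals → C:9, H:7, Br:1, F:1, N:1, O:4.
In Hill order: C9H7BrFNO4.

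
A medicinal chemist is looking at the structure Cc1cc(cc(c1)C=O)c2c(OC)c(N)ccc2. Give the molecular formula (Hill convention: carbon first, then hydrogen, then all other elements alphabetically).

C15H15NO2

Walk through each heavy atom and fill implicit hydrogens from standard valence (C 4, N 3, O 2, S 2, halogen 1); for lowercase aromatic atoms, an aromatic c carries 1 H when it has two neighbours and 0 H with three, and aromatic n carries 0 H:
  atom 1: C, bond orders sum to 1 (valence 4) → 3 H
  atom 2: aromatic c, 3 neighbours → 0 H
  atom 3: aromatic c, 2 neighbours → 1 H
  atom 4: aromatic c, 3 neighbours → 0 H
  atom 5: aromatic c, 2 neighbours → 1 H
  atom 6: aromatic c, 3 neighbours → 0 H
  atom 7: aromatic c, 2 neighbours → 1 H
  atom 8: C, bond orders sum to 3 (valence 4) → 1 H
  atom 9: O, bond orders sum to 2 (valence 2) → 0 H
  atom 10: aromatic c, 3 neighbours → 0 H
  atom 11: aromatic c, 3 neighbours → 0 H
  atom 12: O, bond orders sum to 2 (valence 2) → 0 H
  atom 13: C, bond orders sum to 1 (valence 4) → 3 H
  atom 14: aromatic c, 3 neighbours → 0 H
  atom 15: N, bond orders sum to 1 (valence 3) → 2 H
  atom 16: aromatic c, 2 neighbours → 1 H
  atom 17: aromatic c, 2 neighbours → 1 H
  atom 18: aromatic c, 2 neighbours → 1 H
Totals → C:15, H:15, N:1, O:2.
In Hill order: C15H15NO2.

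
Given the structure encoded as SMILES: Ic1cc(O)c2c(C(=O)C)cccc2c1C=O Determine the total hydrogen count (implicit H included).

Walk through each heavy atom and fill implicit hydrogens from standard valence (C 4, N 3, O 2, S 2, halogen 1); for lowercase aromatic atoms, an aromatic c carries 1 H when it has two neighbours and 0 H with three, and aromatic n carries 0 H:
  atom 1: I (halogen, monovalent) → 0 H
  atom 2: aromatic c, 3 neighbours → 0 H
  atom 3: aromatic c, 2 neighbours → 1 H
  atom 4: aromatic c, 3 neighbours → 0 H
  atom 5: O, bond orders sum to 1 (valence 2) → 1 H
  atom 6: aromatic c, 3 neighbours → 0 H
  atom 7: aromatic c, 3 neighbours → 0 H
  atom 8: C, bond orders sum to 4 (valence 4) → 0 H
  atom 9: O, bond orders sum to 2 (valence 2) → 0 H
  atom 10: C, bond orders sum to 1 (valence 4) → 3 H
  atom 11: aromatic c, 2 neighbours → 1 H
  atom 12: aromatic c, 2 neighbours → 1 H
  atom 13: aromatic c, 2 neighbours → 1 H
  atom 14: aromatic c, 3 neighbours → 0 H
  atom 15: aromatic c, 3 neighbours → 0 H
  atom 16: C, bond orders sum to 3 (valence 4) → 1 H
  atom 17: O, bond orders sum to 2 (valence 2) → 0 H
Total hydrogens: 9.

9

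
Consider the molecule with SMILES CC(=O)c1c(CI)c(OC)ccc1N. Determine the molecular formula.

C10H12INO2

Walk through each heavy atom and fill implicit hydrogens from standard valence (C 4, N 3, O 2, S 2, halogen 1); for lowercase aromatic atoms, an aromatic c carries 1 H when it has two neighbours and 0 H with three, and aromatic n carries 0 H:
  atom 1: C, bond orders sum to 1 (valence 4) → 3 H
  atom 2: C, bond orders sum to 4 (valence 4) → 0 H
  atom 3: O, bond orders sum to 2 (valence 2) → 0 H
  atom 4: aromatic c, 3 neighbours → 0 H
  atom 5: aromatic c, 3 neighbours → 0 H
  atom 6: C, bond orders sum to 2 (valence 4) → 2 H
  atom 7: I (halogen, monovalent) → 0 H
  atom 8: aromatic c, 3 neighbours → 0 H
  atom 9: O, bond orders sum to 2 (valence 2) → 0 H
  atom 10: C, bond orders sum to 1 (valence 4) → 3 H
  atom 11: aromatic c, 2 neighbours → 1 H
  atom 12: aromatic c, 2 neighbours → 1 H
  atom 13: aromatic c, 3 neighbours → 0 H
  atom 14: N, bond orders sum to 1 (valence 3) → 2 H
Totals → C:10, H:12, I:1, N:1, O:2.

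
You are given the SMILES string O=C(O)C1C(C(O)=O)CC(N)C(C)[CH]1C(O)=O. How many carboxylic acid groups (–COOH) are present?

3

The carboxylic acid motif appears at heavy-atom positions 2, 6, 15 in the SMILES.
Other groups present: 1 primary amine.
Carboxylic acid count: 3.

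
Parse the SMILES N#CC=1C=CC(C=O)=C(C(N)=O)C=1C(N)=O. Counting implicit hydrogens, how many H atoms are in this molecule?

Walk through each heavy atom and fill implicit hydrogens from standard valence (C 4, N 3, O 2, S 2, halogen 1):
  atom 1: N, bond orders sum to 3 (valence 3) → 0 H
  atom 2: C, bond orders sum to 4 (valence 4) → 0 H
  atom 3: C, bond orders sum to 4 (valence 4) → 0 H
  atom 4: C, bond orders sum to 3 (valence 4) → 1 H
  atom 5: C, bond orders sum to 3 (valence 4) → 1 H
  atom 6: C, bond orders sum to 4 (valence 4) → 0 H
  atom 7: C, bond orders sum to 3 (valence 4) → 1 H
  atom 8: O, bond orders sum to 2 (valence 2) → 0 H
  atom 9: C, bond orders sum to 4 (valence 4) → 0 H
  atom 10: C, bond orders sum to 4 (valence 4) → 0 H
  atom 11: N, bond orders sum to 1 (valence 3) → 2 H
  atom 12: O, bond orders sum to 2 (valence 2) → 0 H
  atom 13: C, bond orders sum to 4 (valence 4) → 0 H
  atom 14: C, bond orders sum to 4 (valence 4) → 0 H
  atom 15: N, bond orders sum to 1 (valence 3) → 2 H
  atom 16: O, bond orders sum to 2 (valence 2) → 0 H
Total hydrogens: 7.

7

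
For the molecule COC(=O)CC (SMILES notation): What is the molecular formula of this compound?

C4H8O2

Walk through each heavy atom and fill implicit hydrogens from standard valence (C 4, N 3, O 2, S 2, halogen 1):
  atom 1: C, bond orders sum to 1 (valence 4) → 3 H
  atom 2: O, bond orders sum to 2 (valence 2) → 0 H
  atom 3: C, bond orders sum to 4 (valence 4) → 0 H
  atom 4: O, bond orders sum to 2 (valence 2) → 0 H
  atom 5: C, bond orders sum to 2 (valence 4) → 2 H
  atom 6: C, bond orders sum to 1 (valence 4) → 3 H
Totals → C:4, H:8, O:2.
In Hill order: C4H8O2.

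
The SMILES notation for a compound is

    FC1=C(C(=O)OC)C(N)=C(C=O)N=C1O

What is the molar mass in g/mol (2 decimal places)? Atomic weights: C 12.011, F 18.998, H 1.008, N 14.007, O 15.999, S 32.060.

First, the molecular formula is C8H7FN2O4 (counting implicit H from valence).
  C: 8 × 12.011 = 96.088
  F: 1 × 18.998 = 18.998
  H: 7 × 1.008 = 7.056
  N: 2 × 14.007 = 28.014
  O: 4 × 15.999 = 63.996
Sum: 8×12.011 + 1×18.998 + 7×1.008 + 2×14.007 + 4×15.999 = 214.152 → 214.15 g/mol.

214.15 g/mol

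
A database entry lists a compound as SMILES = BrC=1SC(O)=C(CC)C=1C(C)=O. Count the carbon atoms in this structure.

Count every carbon token in the SMILES (each C, including those in ring-closure positions and inside branches).
Carbon count: 8.

8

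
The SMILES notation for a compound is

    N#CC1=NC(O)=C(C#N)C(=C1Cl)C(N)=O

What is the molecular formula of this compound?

Walk through each heavy atom and fill implicit hydrogens from standard valence (C 4, N 3, O 2, S 2, halogen 1):
  atom 1: N, bond orders sum to 3 (valence 3) → 0 H
  atom 2: C, bond orders sum to 4 (valence 4) → 0 H
  atom 3: C, bond orders sum to 4 (valence 4) → 0 H
  atom 4: N, bond orders sum to 3 (valence 3) → 0 H
  atom 5: C, bond orders sum to 4 (valence 4) → 0 H
  atom 6: O, bond orders sum to 1 (valence 2) → 1 H
  atom 7: C, bond orders sum to 4 (valence 4) → 0 H
  atom 8: C, bond orders sum to 4 (valence 4) → 0 H
  atom 9: N, bond orders sum to 3 (valence 3) → 0 H
  atom 10: C, bond orders sum to 4 (valence 4) → 0 H
  atom 11: C, bond orders sum to 4 (valence 4) → 0 H
  atom 12: Cl (halogen, monovalent) → 0 H
  atom 13: C, bond orders sum to 4 (valence 4) → 0 H
  atom 14: N, bond orders sum to 1 (valence 3) → 2 H
  atom 15: O, bond orders sum to 2 (valence 2) → 0 H
Totals → C:8, H:3, Cl:1, N:4, O:2.

C8H3ClN4O2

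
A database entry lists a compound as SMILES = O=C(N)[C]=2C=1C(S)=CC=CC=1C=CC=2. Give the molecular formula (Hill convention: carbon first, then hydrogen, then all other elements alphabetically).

C11H9NOS

Walk through each heavy atom and fill implicit hydrogens from standard valence (C 4, N 3, O 2, S 2, halogen 1):
  atom 1: O, bond orders sum to 2 (valence 2) → 0 H
  atom 2: C, bond orders sum to 4 (valence 4) → 0 H
  atom 3: N, bond orders sum to 1 (valence 3) → 2 H
  atom 4: C with explicit H count 0
  atom 5: C, bond orders sum to 4 (valence 4) → 0 H
  atom 6: C, bond orders sum to 4 (valence 4) → 0 H
  atom 7: S, bond orders sum to 1 (valence 2) → 1 H
  atom 8: C, bond orders sum to 3 (valence 4) → 1 H
  atom 9: C, bond orders sum to 3 (valence 4) → 1 H
  atom 10: C, bond orders sum to 3 (valence 4) → 1 H
  atom 11: C, bond orders sum to 4 (valence 4) → 0 H
  atom 12: C, bond orders sum to 3 (valence 4) → 1 H
  atom 13: C, bond orders sum to 3 (valence 4) → 1 H
  atom 14: C, bond orders sum to 3 (valence 4) → 1 H
Totals → C:11, H:9, N:1, O:1, S:1.
In Hill order: C11H9NOS.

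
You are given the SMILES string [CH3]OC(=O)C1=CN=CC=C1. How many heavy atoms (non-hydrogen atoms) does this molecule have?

Every atom symbol written in the SMILES (organic subset) is one heavy atom; implicit H are not written.
Heavy atoms by element → C:7, N:1, O:2.
Total: 10.

10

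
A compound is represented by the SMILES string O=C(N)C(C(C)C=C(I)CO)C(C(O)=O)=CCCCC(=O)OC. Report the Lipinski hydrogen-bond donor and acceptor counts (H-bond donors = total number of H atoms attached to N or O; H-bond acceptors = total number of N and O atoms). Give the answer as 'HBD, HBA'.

4, 7

Donors: find every N or O and count the H atoms it carries.
  atom 1 (O): bond orders sum to 2 → 0 H
  atom 3 (N): bond orders sum to 1 → 2 H
  atom 11 (O): bond orders sum to 1 → 1 H
  atom 14 (O): bond orders sum to 1 → 1 H
  atom 15 (O): bond orders sum to 2 → 0 H
  atom 21 (O): bond orders sum to 2 → 0 H
  atom 22 (O): bond orders sum to 2 → 0 H
Lipinski HBD = 4.
Acceptors: N atoms = 1, O atoms = 6 → HBA = 7.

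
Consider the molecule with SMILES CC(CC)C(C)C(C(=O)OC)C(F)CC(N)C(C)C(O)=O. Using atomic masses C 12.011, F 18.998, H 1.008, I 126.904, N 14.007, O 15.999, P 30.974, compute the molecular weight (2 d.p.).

First, the molecular formula is C15H28FNO4 (counting implicit H from valence).
  C: 15 × 12.011 = 180.165
  F: 1 × 18.998 = 18.998
  H: 28 × 1.008 = 28.224
  N: 1 × 14.007 = 14.007
  O: 4 × 15.999 = 63.996
Sum: 15×12.011 + 1×18.998 + 28×1.008 + 1×14.007 + 4×15.999 = 305.390 → 305.39 g/mol.

305.39 g/mol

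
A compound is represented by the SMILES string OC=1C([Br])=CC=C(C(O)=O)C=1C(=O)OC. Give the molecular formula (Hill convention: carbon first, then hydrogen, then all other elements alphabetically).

Walk through each heavy atom and fill implicit hydrogens from standard valence (C 4, N 3, O 2, S 2, halogen 1):
  atom 1: O, bond orders sum to 1 (valence 2) → 1 H
  atom 2: C, bond orders sum to 4 (valence 4) → 0 H
  atom 3: C, bond orders sum to 4 (valence 4) → 0 H
  atom 4: Br with explicit H count 0
  atom 5: C, bond orders sum to 3 (valence 4) → 1 H
  atom 6: C, bond orders sum to 3 (valence 4) → 1 H
  atom 7: C, bond orders sum to 4 (valence 4) → 0 H
  atom 8: C, bond orders sum to 4 (valence 4) → 0 H
  atom 9: O, bond orders sum to 1 (valence 2) → 1 H
  atom 10: O, bond orders sum to 2 (valence 2) → 0 H
  atom 11: C, bond orders sum to 4 (valence 4) → 0 H
  atom 12: C, bond orders sum to 4 (valence 4) → 0 H
  atom 13: O, bond orders sum to 2 (valence 2) → 0 H
  atom 14: O, bond orders sum to 2 (valence 2) → 0 H
  atom 15: C, bond orders sum to 1 (valence 4) → 3 H
Totals → C:9, H:7, Br:1, O:5.

C9H7BrO5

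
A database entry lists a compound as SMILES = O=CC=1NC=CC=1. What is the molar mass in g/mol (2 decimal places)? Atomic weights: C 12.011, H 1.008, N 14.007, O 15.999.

95.10 g/mol

First, the molecular formula is C5H5NO (counting implicit H from valence).
  C: 5 × 12.011 = 60.055
  H: 5 × 1.008 = 5.040
  N: 1 × 14.007 = 14.007
  O: 1 × 15.999 = 15.999
Sum: 5×12.011 + 5×1.008 + 1×14.007 + 1×15.999 = 95.101 → 95.10 g/mol.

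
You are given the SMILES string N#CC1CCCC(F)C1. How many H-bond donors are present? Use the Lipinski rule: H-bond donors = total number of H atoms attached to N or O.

Donors: find every N or O and count the H atoms it carries.
  atom 1 (N): bond orders sum to 3 → 0 H
Lipinski HBD = 0.

0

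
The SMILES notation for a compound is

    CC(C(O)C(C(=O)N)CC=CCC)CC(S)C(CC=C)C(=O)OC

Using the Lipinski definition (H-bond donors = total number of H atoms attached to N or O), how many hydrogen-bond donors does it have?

Donors: find every N or O and count the H atoms it carries.
  atom 4 (O): bond orders sum to 1 → 1 H
  atom 7 (O): bond orders sum to 2 → 0 H
  atom 8 (N): bond orders sum to 1 → 2 H
  atom 22 (O): bond orders sum to 2 → 0 H
  atom 23 (O): bond orders sum to 2 → 0 H
Lipinski HBD = 3.

3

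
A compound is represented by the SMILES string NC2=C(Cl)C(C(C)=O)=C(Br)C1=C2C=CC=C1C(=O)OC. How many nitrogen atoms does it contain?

Scan the SMILES for N atoms (remember two-letter symbols like Cl and Br are single atoms).
Nitrogen count: 1.

1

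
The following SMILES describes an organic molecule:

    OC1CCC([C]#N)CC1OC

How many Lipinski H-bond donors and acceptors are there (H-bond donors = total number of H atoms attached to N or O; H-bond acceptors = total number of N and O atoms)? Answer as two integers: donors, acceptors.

1, 3

Donors: find every N or O and count the H atoms it carries.
  atom 1 (O): bond orders sum to 1 → 1 H
  atom 7 (N): bond orders sum to 3 → 0 H
  atom 10 (O): bond orders sum to 2 → 0 H
Lipinski HBD = 1.
Acceptors: N atoms = 1, O atoms = 2 → HBA = 3.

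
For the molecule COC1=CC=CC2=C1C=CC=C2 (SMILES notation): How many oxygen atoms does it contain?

1

Scan the SMILES for O atoms (remember two-letter symbols like Cl and Br are single atoms).
Oxygen count: 1.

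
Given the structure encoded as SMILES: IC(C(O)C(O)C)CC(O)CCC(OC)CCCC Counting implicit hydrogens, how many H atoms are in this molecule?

Walk through each heavy atom and fill implicit hydrogens from standard valence (C 4, N 3, O 2, S 2, halogen 1):
  atom 1: I (halogen, monovalent) → 0 H
  atom 2: C, bond orders sum to 3 (valence 4) → 1 H
  atom 3: C, bond orders sum to 3 (valence 4) → 1 H
  atom 4: O, bond orders sum to 1 (valence 2) → 1 H
  atom 5: C, bond orders sum to 3 (valence 4) → 1 H
  atom 6: O, bond orders sum to 1 (valence 2) → 1 H
  atom 7: C, bond orders sum to 1 (valence 4) → 3 H
  atom 8: C, bond orders sum to 2 (valence 4) → 2 H
  atom 9: C, bond orders sum to 3 (valence 4) → 1 H
  atom 10: O, bond orders sum to 1 (valence 2) → 1 H
  atom 11: C, bond orders sum to 2 (valence 4) → 2 H
  atom 12: C, bond orders sum to 2 (valence 4) → 2 H
  atom 13: C, bond orders sum to 3 (valence 4) → 1 H
  atom 14: O, bond orders sum to 2 (valence 2) → 0 H
  atom 15: C, bond orders sum to 1 (valence 4) → 3 H
  atom 16: C, bond orders sum to 2 (valence 4) → 2 H
  atom 17: C, bond orders sum to 2 (valence 4) → 2 H
  atom 18: C, bond orders sum to 2 (valence 4) → 2 H
  atom 19: C, bond orders sum to 1 (valence 4) → 3 H
Total hydrogens: 29.

29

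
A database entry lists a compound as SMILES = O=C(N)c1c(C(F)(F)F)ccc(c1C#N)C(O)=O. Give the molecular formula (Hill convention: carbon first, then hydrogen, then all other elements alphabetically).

Walk through each heavy atom and fill implicit hydrogens from standard valence (C 4, N 3, O 2, S 2, halogen 1); for lowercase aromatic atoms, an aromatic c carries 1 H when it has two neighbours and 0 H with three, and aromatic n carries 0 H:
  atom 1: O, bond orders sum to 2 (valence 2) → 0 H
  atom 2: C, bond orders sum to 4 (valence 4) → 0 H
  atom 3: N, bond orders sum to 1 (valence 3) → 2 H
  atom 4: aromatic c, 3 neighbours → 0 H
  atom 5: aromatic c, 3 neighbours → 0 H
  atom 6: C, bond orders sum to 4 (valence 4) → 0 H
  atom 7: F (halogen, monovalent) → 0 H
  atom 8: F (halogen, monovalent) → 0 H
  atom 9: F (halogen, monovalent) → 0 H
  atom 10: aromatic c, 2 neighbours → 1 H
  atom 11: aromatic c, 2 neighbours → 1 H
  atom 12: aromatic c, 3 neighbours → 0 H
  atom 13: aromatic c, 3 neighbours → 0 H
  atom 14: C, bond orders sum to 4 (valence 4) → 0 H
  atom 15: N, bond orders sum to 3 (valence 3) → 0 H
  atom 16: C, bond orders sum to 4 (valence 4) → 0 H
  atom 17: O, bond orders sum to 1 (valence 2) → 1 H
  atom 18: O, bond orders sum to 2 (valence 2) → 0 H
Totals → C:10, H:5, F:3, N:2, O:3.

C10H5F3N2O3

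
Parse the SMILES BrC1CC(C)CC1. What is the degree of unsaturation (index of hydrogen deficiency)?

1

Degree of unsaturation = (number of rings) + (number of π bonds).
Ring closures in the SMILES: 1.
π bonds: none → 0 DoU from unsaturation.
Total DoU = 1 + 0 = 1.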